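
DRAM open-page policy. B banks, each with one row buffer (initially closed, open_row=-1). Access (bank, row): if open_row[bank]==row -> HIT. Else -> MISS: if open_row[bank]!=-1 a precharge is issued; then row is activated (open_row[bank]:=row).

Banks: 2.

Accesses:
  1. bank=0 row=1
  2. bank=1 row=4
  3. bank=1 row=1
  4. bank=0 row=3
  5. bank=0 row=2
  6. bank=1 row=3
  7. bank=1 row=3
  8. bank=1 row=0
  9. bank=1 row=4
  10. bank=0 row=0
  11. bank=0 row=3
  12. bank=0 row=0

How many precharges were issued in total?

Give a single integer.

Answer: 9

Derivation:
Acc 1: bank0 row1 -> MISS (open row1); precharges=0
Acc 2: bank1 row4 -> MISS (open row4); precharges=0
Acc 3: bank1 row1 -> MISS (open row1); precharges=1
Acc 4: bank0 row3 -> MISS (open row3); precharges=2
Acc 5: bank0 row2 -> MISS (open row2); precharges=3
Acc 6: bank1 row3 -> MISS (open row3); precharges=4
Acc 7: bank1 row3 -> HIT
Acc 8: bank1 row0 -> MISS (open row0); precharges=5
Acc 9: bank1 row4 -> MISS (open row4); precharges=6
Acc 10: bank0 row0 -> MISS (open row0); precharges=7
Acc 11: bank0 row3 -> MISS (open row3); precharges=8
Acc 12: bank0 row0 -> MISS (open row0); precharges=9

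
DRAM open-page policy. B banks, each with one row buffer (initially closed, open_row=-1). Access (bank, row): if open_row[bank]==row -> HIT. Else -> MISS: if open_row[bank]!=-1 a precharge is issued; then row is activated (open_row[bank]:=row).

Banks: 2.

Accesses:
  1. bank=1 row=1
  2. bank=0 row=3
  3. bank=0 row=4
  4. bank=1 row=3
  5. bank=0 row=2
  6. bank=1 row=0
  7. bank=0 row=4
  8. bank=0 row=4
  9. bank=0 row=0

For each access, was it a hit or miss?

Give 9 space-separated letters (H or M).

Answer: M M M M M M M H M

Derivation:
Acc 1: bank1 row1 -> MISS (open row1); precharges=0
Acc 2: bank0 row3 -> MISS (open row3); precharges=0
Acc 3: bank0 row4 -> MISS (open row4); precharges=1
Acc 4: bank1 row3 -> MISS (open row3); precharges=2
Acc 5: bank0 row2 -> MISS (open row2); precharges=3
Acc 6: bank1 row0 -> MISS (open row0); precharges=4
Acc 7: bank0 row4 -> MISS (open row4); precharges=5
Acc 8: bank0 row4 -> HIT
Acc 9: bank0 row0 -> MISS (open row0); precharges=6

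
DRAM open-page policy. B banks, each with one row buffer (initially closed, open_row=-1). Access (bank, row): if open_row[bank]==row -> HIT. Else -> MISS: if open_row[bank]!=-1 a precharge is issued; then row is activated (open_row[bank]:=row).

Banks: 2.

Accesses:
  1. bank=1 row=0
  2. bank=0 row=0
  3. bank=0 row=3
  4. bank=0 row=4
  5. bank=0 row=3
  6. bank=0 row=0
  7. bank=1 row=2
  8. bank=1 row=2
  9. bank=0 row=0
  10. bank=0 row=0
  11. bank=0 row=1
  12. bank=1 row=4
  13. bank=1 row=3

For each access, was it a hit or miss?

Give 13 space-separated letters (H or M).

Answer: M M M M M M M H H H M M M

Derivation:
Acc 1: bank1 row0 -> MISS (open row0); precharges=0
Acc 2: bank0 row0 -> MISS (open row0); precharges=0
Acc 3: bank0 row3 -> MISS (open row3); precharges=1
Acc 4: bank0 row4 -> MISS (open row4); precharges=2
Acc 5: bank0 row3 -> MISS (open row3); precharges=3
Acc 6: bank0 row0 -> MISS (open row0); precharges=4
Acc 7: bank1 row2 -> MISS (open row2); precharges=5
Acc 8: bank1 row2 -> HIT
Acc 9: bank0 row0 -> HIT
Acc 10: bank0 row0 -> HIT
Acc 11: bank0 row1 -> MISS (open row1); precharges=6
Acc 12: bank1 row4 -> MISS (open row4); precharges=7
Acc 13: bank1 row3 -> MISS (open row3); precharges=8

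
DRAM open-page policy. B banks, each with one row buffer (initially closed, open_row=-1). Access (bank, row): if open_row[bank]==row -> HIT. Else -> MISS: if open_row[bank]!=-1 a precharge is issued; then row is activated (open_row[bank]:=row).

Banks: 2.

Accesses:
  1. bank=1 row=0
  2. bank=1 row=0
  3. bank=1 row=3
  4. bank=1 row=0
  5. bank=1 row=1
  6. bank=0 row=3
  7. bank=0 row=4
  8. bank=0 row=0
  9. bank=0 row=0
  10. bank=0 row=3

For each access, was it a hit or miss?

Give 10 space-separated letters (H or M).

Acc 1: bank1 row0 -> MISS (open row0); precharges=0
Acc 2: bank1 row0 -> HIT
Acc 3: bank1 row3 -> MISS (open row3); precharges=1
Acc 4: bank1 row0 -> MISS (open row0); precharges=2
Acc 5: bank1 row1 -> MISS (open row1); precharges=3
Acc 6: bank0 row3 -> MISS (open row3); precharges=3
Acc 7: bank0 row4 -> MISS (open row4); precharges=4
Acc 8: bank0 row0 -> MISS (open row0); precharges=5
Acc 9: bank0 row0 -> HIT
Acc 10: bank0 row3 -> MISS (open row3); precharges=6

Answer: M H M M M M M M H M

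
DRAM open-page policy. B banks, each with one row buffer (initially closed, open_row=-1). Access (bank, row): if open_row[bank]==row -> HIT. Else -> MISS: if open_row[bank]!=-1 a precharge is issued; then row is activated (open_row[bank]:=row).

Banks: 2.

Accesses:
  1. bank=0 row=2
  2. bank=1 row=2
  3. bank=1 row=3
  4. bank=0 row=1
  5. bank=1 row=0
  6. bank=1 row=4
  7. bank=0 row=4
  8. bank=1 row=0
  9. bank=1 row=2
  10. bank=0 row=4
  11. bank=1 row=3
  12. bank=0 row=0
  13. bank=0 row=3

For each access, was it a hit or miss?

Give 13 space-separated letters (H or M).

Answer: M M M M M M M M M H M M M

Derivation:
Acc 1: bank0 row2 -> MISS (open row2); precharges=0
Acc 2: bank1 row2 -> MISS (open row2); precharges=0
Acc 3: bank1 row3 -> MISS (open row3); precharges=1
Acc 4: bank0 row1 -> MISS (open row1); precharges=2
Acc 5: bank1 row0 -> MISS (open row0); precharges=3
Acc 6: bank1 row4 -> MISS (open row4); precharges=4
Acc 7: bank0 row4 -> MISS (open row4); precharges=5
Acc 8: bank1 row0 -> MISS (open row0); precharges=6
Acc 9: bank1 row2 -> MISS (open row2); precharges=7
Acc 10: bank0 row4 -> HIT
Acc 11: bank1 row3 -> MISS (open row3); precharges=8
Acc 12: bank0 row0 -> MISS (open row0); precharges=9
Acc 13: bank0 row3 -> MISS (open row3); precharges=10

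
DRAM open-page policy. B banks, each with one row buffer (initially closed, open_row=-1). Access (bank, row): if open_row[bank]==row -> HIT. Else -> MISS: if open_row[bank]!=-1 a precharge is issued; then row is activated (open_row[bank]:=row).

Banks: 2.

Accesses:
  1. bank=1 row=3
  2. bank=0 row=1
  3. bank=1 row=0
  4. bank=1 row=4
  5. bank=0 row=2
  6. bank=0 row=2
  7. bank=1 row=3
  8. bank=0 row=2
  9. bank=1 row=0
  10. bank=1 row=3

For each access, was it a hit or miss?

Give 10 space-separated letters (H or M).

Answer: M M M M M H M H M M

Derivation:
Acc 1: bank1 row3 -> MISS (open row3); precharges=0
Acc 2: bank0 row1 -> MISS (open row1); precharges=0
Acc 3: bank1 row0 -> MISS (open row0); precharges=1
Acc 4: bank1 row4 -> MISS (open row4); precharges=2
Acc 5: bank0 row2 -> MISS (open row2); precharges=3
Acc 6: bank0 row2 -> HIT
Acc 7: bank1 row3 -> MISS (open row3); precharges=4
Acc 8: bank0 row2 -> HIT
Acc 9: bank1 row0 -> MISS (open row0); precharges=5
Acc 10: bank1 row3 -> MISS (open row3); precharges=6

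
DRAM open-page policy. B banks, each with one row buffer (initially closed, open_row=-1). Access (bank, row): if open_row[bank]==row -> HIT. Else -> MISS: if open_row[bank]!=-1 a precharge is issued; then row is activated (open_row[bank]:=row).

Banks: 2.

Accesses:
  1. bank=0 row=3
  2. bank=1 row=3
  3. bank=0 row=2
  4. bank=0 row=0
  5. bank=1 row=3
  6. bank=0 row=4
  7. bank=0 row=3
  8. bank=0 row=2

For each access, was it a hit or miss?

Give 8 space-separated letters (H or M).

Answer: M M M M H M M M

Derivation:
Acc 1: bank0 row3 -> MISS (open row3); precharges=0
Acc 2: bank1 row3 -> MISS (open row3); precharges=0
Acc 3: bank0 row2 -> MISS (open row2); precharges=1
Acc 4: bank0 row0 -> MISS (open row0); precharges=2
Acc 5: bank1 row3 -> HIT
Acc 6: bank0 row4 -> MISS (open row4); precharges=3
Acc 7: bank0 row3 -> MISS (open row3); precharges=4
Acc 8: bank0 row2 -> MISS (open row2); precharges=5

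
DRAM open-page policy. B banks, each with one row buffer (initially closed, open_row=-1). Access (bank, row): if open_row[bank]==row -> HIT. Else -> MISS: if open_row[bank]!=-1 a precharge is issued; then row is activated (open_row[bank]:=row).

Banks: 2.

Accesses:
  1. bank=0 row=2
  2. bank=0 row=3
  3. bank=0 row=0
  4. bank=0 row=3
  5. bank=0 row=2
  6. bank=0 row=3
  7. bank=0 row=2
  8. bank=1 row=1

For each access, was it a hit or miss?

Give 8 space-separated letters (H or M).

Answer: M M M M M M M M

Derivation:
Acc 1: bank0 row2 -> MISS (open row2); precharges=0
Acc 2: bank0 row3 -> MISS (open row3); precharges=1
Acc 3: bank0 row0 -> MISS (open row0); precharges=2
Acc 4: bank0 row3 -> MISS (open row3); precharges=3
Acc 5: bank0 row2 -> MISS (open row2); precharges=4
Acc 6: bank0 row3 -> MISS (open row3); precharges=5
Acc 7: bank0 row2 -> MISS (open row2); precharges=6
Acc 8: bank1 row1 -> MISS (open row1); precharges=6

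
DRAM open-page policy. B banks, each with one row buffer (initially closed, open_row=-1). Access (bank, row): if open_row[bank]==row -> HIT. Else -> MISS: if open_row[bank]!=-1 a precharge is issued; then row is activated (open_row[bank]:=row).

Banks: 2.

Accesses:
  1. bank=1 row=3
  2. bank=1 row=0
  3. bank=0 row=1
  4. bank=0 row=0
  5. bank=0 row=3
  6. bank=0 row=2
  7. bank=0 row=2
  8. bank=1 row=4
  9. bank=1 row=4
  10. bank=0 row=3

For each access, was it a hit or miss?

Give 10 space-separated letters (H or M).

Acc 1: bank1 row3 -> MISS (open row3); precharges=0
Acc 2: bank1 row0 -> MISS (open row0); precharges=1
Acc 3: bank0 row1 -> MISS (open row1); precharges=1
Acc 4: bank0 row0 -> MISS (open row0); precharges=2
Acc 5: bank0 row3 -> MISS (open row3); precharges=3
Acc 6: bank0 row2 -> MISS (open row2); precharges=4
Acc 7: bank0 row2 -> HIT
Acc 8: bank1 row4 -> MISS (open row4); precharges=5
Acc 9: bank1 row4 -> HIT
Acc 10: bank0 row3 -> MISS (open row3); precharges=6

Answer: M M M M M M H M H M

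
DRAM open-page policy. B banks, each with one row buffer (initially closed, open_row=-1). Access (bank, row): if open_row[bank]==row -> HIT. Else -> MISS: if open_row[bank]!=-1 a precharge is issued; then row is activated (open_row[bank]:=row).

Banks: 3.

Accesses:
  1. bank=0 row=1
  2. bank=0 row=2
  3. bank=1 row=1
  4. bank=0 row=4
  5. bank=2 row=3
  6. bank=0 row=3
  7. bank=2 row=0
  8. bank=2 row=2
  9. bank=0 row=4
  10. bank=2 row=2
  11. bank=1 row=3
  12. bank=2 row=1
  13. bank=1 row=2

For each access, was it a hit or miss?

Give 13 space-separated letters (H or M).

Acc 1: bank0 row1 -> MISS (open row1); precharges=0
Acc 2: bank0 row2 -> MISS (open row2); precharges=1
Acc 3: bank1 row1 -> MISS (open row1); precharges=1
Acc 4: bank0 row4 -> MISS (open row4); precharges=2
Acc 5: bank2 row3 -> MISS (open row3); precharges=2
Acc 6: bank0 row3 -> MISS (open row3); precharges=3
Acc 7: bank2 row0 -> MISS (open row0); precharges=4
Acc 8: bank2 row2 -> MISS (open row2); precharges=5
Acc 9: bank0 row4 -> MISS (open row4); precharges=6
Acc 10: bank2 row2 -> HIT
Acc 11: bank1 row3 -> MISS (open row3); precharges=7
Acc 12: bank2 row1 -> MISS (open row1); precharges=8
Acc 13: bank1 row2 -> MISS (open row2); precharges=9

Answer: M M M M M M M M M H M M M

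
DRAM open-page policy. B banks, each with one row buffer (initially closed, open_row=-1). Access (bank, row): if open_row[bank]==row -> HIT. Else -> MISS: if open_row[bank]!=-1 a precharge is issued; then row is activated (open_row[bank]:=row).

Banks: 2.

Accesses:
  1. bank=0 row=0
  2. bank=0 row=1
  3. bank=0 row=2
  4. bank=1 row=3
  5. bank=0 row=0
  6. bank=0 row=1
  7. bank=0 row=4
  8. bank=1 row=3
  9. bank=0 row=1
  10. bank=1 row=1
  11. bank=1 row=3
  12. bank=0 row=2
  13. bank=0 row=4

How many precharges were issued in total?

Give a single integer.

Acc 1: bank0 row0 -> MISS (open row0); precharges=0
Acc 2: bank0 row1 -> MISS (open row1); precharges=1
Acc 3: bank0 row2 -> MISS (open row2); precharges=2
Acc 4: bank1 row3 -> MISS (open row3); precharges=2
Acc 5: bank0 row0 -> MISS (open row0); precharges=3
Acc 6: bank0 row1 -> MISS (open row1); precharges=4
Acc 7: bank0 row4 -> MISS (open row4); precharges=5
Acc 8: bank1 row3 -> HIT
Acc 9: bank0 row1 -> MISS (open row1); precharges=6
Acc 10: bank1 row1 -> MISS (open row1); precharges=7
Acc 11: bank1 row3 -> MISS (open row3); precharges=8
Acc 12: bank0 row2 -> MISS (open row2); precharges=9
Acc 13: bank0 row4 -> MISS (open row4); precharges=10

Answer: 10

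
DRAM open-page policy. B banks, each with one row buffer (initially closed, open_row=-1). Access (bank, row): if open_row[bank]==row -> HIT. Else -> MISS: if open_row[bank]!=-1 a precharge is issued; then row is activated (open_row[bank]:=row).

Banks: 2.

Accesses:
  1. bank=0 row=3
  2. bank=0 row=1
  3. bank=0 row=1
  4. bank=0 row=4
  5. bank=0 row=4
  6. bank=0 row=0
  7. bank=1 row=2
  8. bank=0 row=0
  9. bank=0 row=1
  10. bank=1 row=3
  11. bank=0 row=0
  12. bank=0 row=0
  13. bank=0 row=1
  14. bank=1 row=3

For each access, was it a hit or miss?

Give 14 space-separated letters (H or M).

Acc 1: bank0 row3 -> MISS (open row3); precharges=0
Acc 2: bank0 row1 -> MISS (open row1); precharges=1
Acc 3: bank0 row1 -> HIT
Acc 4: bank0 row4 -> MISS (open row4); precharges=2
Acc 5: bank0 row4 -> HIT
Acc 6: bank0 row0 -> MISS (open row0); precharges=3
Acc 7: bank1 row2 -> MISS (open row2); precharges=3
Acc 8: bank0 row0 -> HIT
Acc 9: bank0 row1 -> MISS (open row1); precharges=4
Acc 10: bank1 row3 -> MISS (open row3); precharges=5
Acc 11: bank0 row0 -> MISS (open row0); precharges=6
Acc 12: bank0 row0 -> HIT
Acc 13: bank0 row1 -> MISS (open row1); precharges=7
Acc 14: bank1 row3 -> HIT

Answer: M M H M H M M H M M M H M H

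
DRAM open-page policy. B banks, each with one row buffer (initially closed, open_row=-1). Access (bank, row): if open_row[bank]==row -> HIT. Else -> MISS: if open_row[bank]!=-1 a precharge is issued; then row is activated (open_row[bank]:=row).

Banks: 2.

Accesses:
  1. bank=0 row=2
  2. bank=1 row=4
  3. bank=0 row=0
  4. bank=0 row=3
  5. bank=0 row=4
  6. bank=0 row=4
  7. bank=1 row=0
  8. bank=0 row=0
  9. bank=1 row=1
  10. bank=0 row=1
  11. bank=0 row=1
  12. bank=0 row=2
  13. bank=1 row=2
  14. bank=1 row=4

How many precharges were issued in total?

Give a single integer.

Acc 1: bank0 row2 -> MISS (open row2); precharges=0
Acc 2: bank1 row4 -> MISS (open row4); precharges=0
Acc 3: bank0 row0 -> MISS (open row0); precharges=1
Acc 4: bank0 row3 -> MISS (open row3); precharges=2
Acc 5: bank0 row4 -> MISS (open row4); precharges=3
Acc 6: bank0 row4 -> HIT
Acc 7: bank1 row0 -> MISS (open row0); precharges=4
Acc 8: bank0 row0 -> MISS (open row0); precharges=5
Acc 9: bank1 row1 -> MISS (open row1); precharges=6
Acc 10: bank0 row1 -> MISS (open row1); precharges=7
Acc 11: bank0 row1 -> HIT
Acc 12: bank0 row2 -> MISS (open row2); precharges=8
Acc 13: bank1 row2 -> MISS (open row2); precharges=9
Acc 14: bank1 row4 -> MISS (open row4); precharges=10

Answer: 10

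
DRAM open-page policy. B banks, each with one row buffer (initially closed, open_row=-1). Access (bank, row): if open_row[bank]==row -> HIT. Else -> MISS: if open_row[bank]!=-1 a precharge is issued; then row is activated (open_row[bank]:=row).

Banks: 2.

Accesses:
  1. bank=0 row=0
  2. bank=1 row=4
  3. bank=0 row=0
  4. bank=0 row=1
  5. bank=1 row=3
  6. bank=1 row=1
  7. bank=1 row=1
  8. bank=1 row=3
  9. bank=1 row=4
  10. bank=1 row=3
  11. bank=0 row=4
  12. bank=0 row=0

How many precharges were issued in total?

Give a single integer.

Answer: 8

Derivation:
Acc 1: bank0 row0 -> MISS (open row0); precharges=0
Acc 2: bank1 row4 -> MISS (open row4); precharges=0
Acc 3: bank0 row0 -> HIT
Acc 4: bank0 row1 -> MISS (open row1); precharges=1
Acc 5: bank1 row3 -> MISS (open row3); precharges=2
Acc 6: bank1 row1 -> MISS (open row1); precharges=3
Acc 7: bank1 row1 -> HIT
Acc 8: bank1 row3 -> MISS (open row3); precharges=4
Acc 9: bank1 row4 -> MISS (open row4); precharges=5
Acc 10: bank1 row3 -> MISS (open row3); precharges=6
Acc 11: bank0 row4 -> MISS (open row4); precharges=7
Acc 12: bank0 row0 -> MISS (open row0); precharges=8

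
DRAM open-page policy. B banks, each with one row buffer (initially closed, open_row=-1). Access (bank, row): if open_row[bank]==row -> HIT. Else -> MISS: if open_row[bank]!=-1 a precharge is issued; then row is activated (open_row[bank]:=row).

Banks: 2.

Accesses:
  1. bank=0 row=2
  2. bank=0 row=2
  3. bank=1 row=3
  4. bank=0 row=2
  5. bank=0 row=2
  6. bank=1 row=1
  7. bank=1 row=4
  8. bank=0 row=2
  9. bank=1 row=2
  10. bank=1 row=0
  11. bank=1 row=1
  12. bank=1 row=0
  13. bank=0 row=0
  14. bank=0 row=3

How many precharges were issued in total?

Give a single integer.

Acc 1: bank0 row2 -> MISS (open row2); precharges=0
Acc 2: bank0 row2 -> HIT
Acc 3: bank1 row3 -> MISS (open row3); precharges=0
Acc 4: bank0 row2 -> HIT
Acc 5: bank0 row2 -> HIT
Acc 6: bank1 row1 -> MISS (open row1); precharges=1
Acc 7: bank1 row4 -> MISS (open row4); precharges=2
Acc 8: bank0 row2 -> HIT
Acc 9: bank1 row2 -> MISS (open row2); precharges=3
Acc 10: bank1 row0 -> MISS (open row0); precharges=4
Acc 11: bank1 row1 -> MISS (open row1); precharges=5
Acc 12: bank1 row0 -> MISS (open row0); precharges=6
Acc 13: bank0 row0 -> MISS (open row0); precharges=7
Acc 14: bank0 row3 -> MISS (open row3); precharges=8

Answer: 8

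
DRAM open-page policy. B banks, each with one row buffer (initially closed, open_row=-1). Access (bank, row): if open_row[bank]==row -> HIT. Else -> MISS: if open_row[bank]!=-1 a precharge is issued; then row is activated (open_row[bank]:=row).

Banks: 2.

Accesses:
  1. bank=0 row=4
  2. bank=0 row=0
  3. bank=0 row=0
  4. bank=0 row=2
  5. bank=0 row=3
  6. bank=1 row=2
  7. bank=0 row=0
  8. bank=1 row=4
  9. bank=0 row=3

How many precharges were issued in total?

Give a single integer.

Acc 1: bank0 row4 -> MISS (open row4); precharges=0
Acc 2: bank0 row0 -> MISS (open row0); precharges=1
Acc 3: bank0 row0 -> HIT
Acc 4: bank0 row2 -> MISS (open row2); precharges=2
Acc 5: bank0 row3 -> MISS (open row3); precharges=3
Acc 6: bank1 row2 -> MISS (open row2); precharges=3
Acc 7: bank0 row0 -> MISS (open row0); precharges=4
Acc 8: bank1 row4 -> MISS (open row4); precharges=5
Acc 9: bank0 row3 -> MISS (open row3); precharges=6

Answer: 6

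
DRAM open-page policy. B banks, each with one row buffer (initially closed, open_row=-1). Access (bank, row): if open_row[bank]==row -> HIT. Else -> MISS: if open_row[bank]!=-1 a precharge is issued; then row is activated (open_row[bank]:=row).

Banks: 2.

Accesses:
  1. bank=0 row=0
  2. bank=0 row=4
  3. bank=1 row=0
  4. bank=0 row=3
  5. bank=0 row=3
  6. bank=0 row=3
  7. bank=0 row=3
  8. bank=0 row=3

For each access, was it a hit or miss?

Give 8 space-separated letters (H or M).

Answer: M M M M H H H H

Derivation:
Acc 1: bank0 row0 -> MISS (open row0); precharges=0
Acc 2: bank0 row4 -> MISS (open row4); precharges=1
Acc 3: bank1 row0 -> MISS (open row0); precharges=1
Acc 4: bank0 row3 -> MISS (open row3); precharges=2
Acc 5: bank0 row3 -> HIT
Acc 6: bank0 row3 -> HIT
Acc 7: bank0 row3 -> HIT
Acc 8: bank0 row3 -> HIT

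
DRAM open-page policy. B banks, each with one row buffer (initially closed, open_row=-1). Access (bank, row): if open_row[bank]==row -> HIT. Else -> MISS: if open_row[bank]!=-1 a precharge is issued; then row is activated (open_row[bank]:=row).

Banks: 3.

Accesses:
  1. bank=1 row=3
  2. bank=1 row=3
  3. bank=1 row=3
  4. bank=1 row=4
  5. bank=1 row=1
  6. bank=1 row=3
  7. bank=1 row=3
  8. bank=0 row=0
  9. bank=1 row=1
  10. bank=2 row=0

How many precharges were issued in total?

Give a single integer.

Answer: 4

Derivation:
Acc 1: bank1 row3 -> MISS (open row3); precharges=0
Acc 2: bank1 row3 -> HIT
Acc 3: bank1 row3 -> HIT
Acc 4: bank1 row4 -> MISS (open row4); precharges=1
Acc 5: bank1 row1 -> MISS (open row1); precharges=2
Acc 6: bank1 row3 -> MISS (open row3); precharges=3
Acc 7: bank1 row3 -> HIT
Acc 8: bank0 row0 -> MISS (open row0); precharges=3
Acc 9: bank1 row1 -> MISS (open row1); precharges=4
Acc 10: bank2 row0 -> MISS (open row0); precharges=4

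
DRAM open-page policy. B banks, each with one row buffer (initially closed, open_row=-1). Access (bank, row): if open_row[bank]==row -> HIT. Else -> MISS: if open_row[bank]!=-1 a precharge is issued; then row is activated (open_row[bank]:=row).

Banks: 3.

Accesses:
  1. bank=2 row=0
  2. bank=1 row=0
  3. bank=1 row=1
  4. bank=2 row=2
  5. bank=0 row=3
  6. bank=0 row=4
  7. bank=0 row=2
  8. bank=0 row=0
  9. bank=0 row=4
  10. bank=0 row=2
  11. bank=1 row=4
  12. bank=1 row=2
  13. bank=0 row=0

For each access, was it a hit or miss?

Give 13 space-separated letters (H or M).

Answer: M M M M M M M M M M M M M

Derivation:
Acc 1: bank2 row0 -> MISS (open row0); precharges=0
Acc 2: bank1 row0 -> MISS (open row0); precharges=0
Acc 3: bank1 row1 -> MISS (open row1); precharges=1
Acc 4: bank2 row2 -> MISS (open row2); precharges=2
Acc 5: bank0 row3 -> MISS (open row3); precharges=2
Acc 6: bank0 row4 -> MISS (open row4); precharges=3
Acc 7: bank0 row2 -> MISS (open row2); precharges=4
Acc 8: bank0 row0 -> MISS (open row0); precharges=5
Acc 9: bank0 row4 -> MISS (open row4); precharges=6
Acc 10: bank0 row2 -> MISS (open row2); precharges=7
Acc 11: bank1 row4 -> MISS (open row4); precharges=8
Acc 12: bank1 row2 -> MISS (open row2); precharges=9
Acc 13: bank0 row0 -> MISS (open row0); precharges=10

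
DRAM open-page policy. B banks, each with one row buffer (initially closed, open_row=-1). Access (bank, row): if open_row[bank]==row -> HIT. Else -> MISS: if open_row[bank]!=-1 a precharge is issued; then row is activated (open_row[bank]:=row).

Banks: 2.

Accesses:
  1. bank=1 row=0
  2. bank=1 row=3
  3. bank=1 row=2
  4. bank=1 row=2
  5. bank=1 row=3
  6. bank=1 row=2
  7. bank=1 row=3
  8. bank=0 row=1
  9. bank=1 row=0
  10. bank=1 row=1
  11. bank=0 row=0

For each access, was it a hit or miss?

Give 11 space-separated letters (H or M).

Acc 1: bank1 row0 -> MISS (open row0); precharges=0
Acc 2: bank1 row3 -> MISS (open row3); precharges=1
Acc 3: bank1 row2 -> MISS (open row2); precharges=2
Acc 4: bank1 row2 -> HIT
Acc 5: bank1 row3 -> MISS (open row3); precharges=3
Acc 6: bank1 row2 -> MISS (open row2); precharges=4
Acc 7: bank1 row3 -> MISS (open row3); precharges=5
Acc 8: bank0 row1 -> MISS (open row1); precharges=5
Acc 9: bank1 row0 -> MISS (open row0); precharges=6
Acc 10: bank1 row1 -> MISS (open row1); precharges=7
Acc 11: bank0 row0 -> MISS (open row0); precharges=8

Answer: M M M H M M M M M M M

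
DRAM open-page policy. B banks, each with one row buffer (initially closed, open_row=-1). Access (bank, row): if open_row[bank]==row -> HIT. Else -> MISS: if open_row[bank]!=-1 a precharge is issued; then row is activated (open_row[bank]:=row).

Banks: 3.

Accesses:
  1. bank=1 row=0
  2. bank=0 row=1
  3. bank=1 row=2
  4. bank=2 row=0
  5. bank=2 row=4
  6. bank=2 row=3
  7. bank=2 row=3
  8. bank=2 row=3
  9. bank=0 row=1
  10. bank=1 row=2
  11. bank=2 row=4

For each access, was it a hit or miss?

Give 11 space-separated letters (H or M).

Acc 1: bank1 row0 -> MISS (open row0); precharges=0
Acc 2: bank0 row1 -> MISS (open row1); precharges=0
Acc 3: bank1 row2 -> MISS (open row2); precharges=1
Acc 4: bank2 row0 -> MISS (open row0); precharges=1
Acc 5: bank2 row4 -> MISS (open row4); precharges=2
Acc 6: bank2 row3 -> MISS (open row3); precharges=3
Acc 7: bank2 row3 -> HIT
Acc 8: bank2 row3 -> HIT
Acc 9: bank0 row1 -> HIT
Acc 10: bank1 row2 -> HIT
Acc 11: bank2 row4 -> MISS (open row4); precharges=4

Answer: M M M M M M H H H H M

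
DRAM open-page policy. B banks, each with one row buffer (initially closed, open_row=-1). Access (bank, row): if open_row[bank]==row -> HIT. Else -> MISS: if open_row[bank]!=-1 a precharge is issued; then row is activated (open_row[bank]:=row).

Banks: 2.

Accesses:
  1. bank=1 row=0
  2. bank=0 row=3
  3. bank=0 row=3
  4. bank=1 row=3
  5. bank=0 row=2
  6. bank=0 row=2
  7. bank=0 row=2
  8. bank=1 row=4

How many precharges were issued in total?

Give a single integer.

Acc 1: bank1 row0 -> MISS (open row0); precharges=0
Acc 2: bank0 row3 -> MISS (open row3); precharges=0
Acc 3: bank0 row3 -> HIT
Acc 4: bank1 row3 -> MISS (open row3); precharges=1
Acc 5: bank0 row2 -> MISS (open row2); precharges=2
Acc 6: bank0 row2 -> HIT
Acc 7: bank0 row2 -> HIT
Acc 8: bank1 row4 -> MISS (open row4); precharges=3

Answer: 3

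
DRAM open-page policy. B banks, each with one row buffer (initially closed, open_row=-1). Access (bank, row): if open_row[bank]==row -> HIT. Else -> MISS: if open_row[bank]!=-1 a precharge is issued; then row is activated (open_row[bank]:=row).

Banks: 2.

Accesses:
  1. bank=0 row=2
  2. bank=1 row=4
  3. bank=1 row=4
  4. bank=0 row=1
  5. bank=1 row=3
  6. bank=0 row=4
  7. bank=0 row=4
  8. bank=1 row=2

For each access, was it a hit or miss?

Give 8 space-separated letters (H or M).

Answer: M M H M M M H M

Derivation:
Acc 1: bank0 row2 -> MISS (open row2); precharges=0
Acc 2: bank1 row4 -> MISS (open row4); precharges=0
Acc 3: bank1 row4 -> HIT
Acc 4: bank0 row1 -> MISS (open row1); precharges=1
Acc 5: bank1 row3 -> MISS (open row3); precharges=2
Acc 6: bank0 row4 -> MISS (open row4); precharges=3
Acc 7: bank0 row4 -> HIT
Acc 8: bank1 row2 -> MISS (open row2); precharges=4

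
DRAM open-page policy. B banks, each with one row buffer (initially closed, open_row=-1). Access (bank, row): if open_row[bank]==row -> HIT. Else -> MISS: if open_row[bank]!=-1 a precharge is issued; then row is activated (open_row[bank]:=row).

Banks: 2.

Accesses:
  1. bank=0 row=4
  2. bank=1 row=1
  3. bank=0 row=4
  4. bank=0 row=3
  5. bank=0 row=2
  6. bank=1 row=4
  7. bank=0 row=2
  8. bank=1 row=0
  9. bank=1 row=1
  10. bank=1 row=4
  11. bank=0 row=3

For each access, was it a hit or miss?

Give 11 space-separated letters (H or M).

Acc 1: bank0 row4 -> MISS (open row4); precharges=0
Acc 2: bank1 row1 -> MISS (open row1); precharges=0
Acc 3: bank0 row4 -> HIT
Acc 4: bank0 row3 -> MISS (open row3); precharges=1
Acc 5: bank0 row2 -> MISS (open row2); precharges=2
Acc 6: bank1 row4 -> MISS (open row4); precharges=3
Acc 7: bank0 row2 -> HIT
Acc 8: bank1 row0 -> MISS (open row0); precharges=4
Acc 9: bank1 row1 -> MISS (open row1); precharges=5
Acc 10: bank1 row4 -> MISS (open row4); precharges=6
Acc 11: bank0 row3 -> MISS (open row3); precharges=7

Answer: M M H M M M H M M M M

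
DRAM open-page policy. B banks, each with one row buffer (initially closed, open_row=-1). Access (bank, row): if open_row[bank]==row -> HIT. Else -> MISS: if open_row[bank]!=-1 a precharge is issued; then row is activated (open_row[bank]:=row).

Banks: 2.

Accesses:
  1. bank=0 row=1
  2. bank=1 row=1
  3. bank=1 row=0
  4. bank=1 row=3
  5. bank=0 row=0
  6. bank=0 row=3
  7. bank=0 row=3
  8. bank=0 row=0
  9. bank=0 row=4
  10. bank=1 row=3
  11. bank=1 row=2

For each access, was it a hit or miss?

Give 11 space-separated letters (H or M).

Acc 1: bank0 row1 -> MISS (open row1); precharges=0
Acc 2: bank1 row1 -> MISS (open row1); precharges=0
Acc 3: bank1 row0 -> MISS (open row0); precharges=1
Acc 4: bank1 row3 -> MISS (open row3); precharges=2
Acc 5: bank0 row0 -> MISS (open row0); precharges=3
Acc 6: bank0 row3 -> MISS (open row3); precharges=4
Acc 7: bank0 row3 -> HIT
Acc 8: bank0 row0 -> MISS (open row0); precharges=5
Acc 9: bank0 row4 -> MISS (open row4); precharges=6
Acc 10: bank1 row3 -> HIT
Acc 11: bank1 row2 -> MISS (open row2); precharges=7

Answer: M M M M M M H M M H M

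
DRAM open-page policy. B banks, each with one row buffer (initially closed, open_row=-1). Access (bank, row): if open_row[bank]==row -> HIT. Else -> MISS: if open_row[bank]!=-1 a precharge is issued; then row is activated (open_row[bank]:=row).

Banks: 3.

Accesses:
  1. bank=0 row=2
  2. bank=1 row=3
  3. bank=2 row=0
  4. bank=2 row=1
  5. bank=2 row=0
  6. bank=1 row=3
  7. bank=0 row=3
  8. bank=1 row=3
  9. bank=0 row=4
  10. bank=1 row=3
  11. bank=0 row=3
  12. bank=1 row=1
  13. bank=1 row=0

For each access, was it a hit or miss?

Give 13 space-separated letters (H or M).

Answer: M M M M M H M H M H M M M

Derivation:
Acc 1: bank0 row2 -> MISS (open row2); precharges=0
Acc 2: bank1 row3 -> MISS (open row3); precharges=0
Acc 3: bank2 row0 -> MISS (open row0); precharges=0
Acc 4: bank2 row1 -> MISS (open row1); precharges=1
Acc 5: bank2 row0 -> MISS (open row0); precharges=2
Acc 6: bank1 row3 -> HIT
Acc 7: bank0 row3 -> MISS (open row3); precharges=3
Acc 8: bank1 row3 -> HIT
Acc 9: bank0 row4 -> MISS (open row4); precharges=4
Acc 10: bank1 row3 -> HIT
Acc 11: bank0 row3 -> MISS (open row3); precharges=5
Acc 12: bank1 row1 -> MISS (open row1); precharges=6
Acc 13: bank1 row0 -> MISS (open row0); precharges=7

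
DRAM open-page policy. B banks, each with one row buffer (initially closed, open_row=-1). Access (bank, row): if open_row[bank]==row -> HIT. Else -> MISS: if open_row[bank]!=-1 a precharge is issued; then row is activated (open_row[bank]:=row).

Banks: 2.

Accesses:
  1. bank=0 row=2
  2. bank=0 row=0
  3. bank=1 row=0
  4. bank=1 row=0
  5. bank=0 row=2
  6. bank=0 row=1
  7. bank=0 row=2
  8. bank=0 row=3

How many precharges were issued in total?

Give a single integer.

Acc 1: bank0 row2 -> MISS (open row2); precharges=0
Acc 2: bank0 row0 -> MISS (open row0); precharges=1
Acc 3: bank1 row0 -> MISS (open row0); precharges=1
Acc 4: bank1 row0 -> HIT
Acc 5: bank0 row2 -> MISS (open row2); precharges=2
Acc 6: bank0 row1 -> MISS (open row1); precharges=3
Acc 7: bank0 row2 -> MISS (open row2); precharges=4
Acc 8: bank0 row3 -> MISS (open row3); precharges=5

Answer: 5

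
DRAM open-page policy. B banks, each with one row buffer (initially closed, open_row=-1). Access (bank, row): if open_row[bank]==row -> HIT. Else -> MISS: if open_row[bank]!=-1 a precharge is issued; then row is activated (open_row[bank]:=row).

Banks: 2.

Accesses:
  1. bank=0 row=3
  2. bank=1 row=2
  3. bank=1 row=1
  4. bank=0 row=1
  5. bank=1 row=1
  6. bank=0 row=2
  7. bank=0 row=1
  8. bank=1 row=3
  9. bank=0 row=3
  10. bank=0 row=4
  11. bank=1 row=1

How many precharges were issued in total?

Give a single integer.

Acc 1: bank0 row3 -> MISS (open row3); precharges=0
Acc 2: bank1 row2 -> MISS (open row2); precharges=0
Acc 3: bank1 row1 -> MISS (open row1); precharges=1
Acc 4: bank0 row1 -> MISS (open row1); precharges=2
Acc 5: bank1 row1 -> HIT
Acc 6: bank0 row2 -> MISS (open row2); precharges=3
Acc 7: bank0 row1 -> MISS (open row1); precharges=4
Acc 8: bank1 row3 -> MISS (open row3); precharges=5
Acc 9: bank0 row3 -> MISS (open row3); precharges=6
Acc 10: bank0 row4 -> MISS (open row4); precharges=7
Acc 11: bank1 row1 -> MISS (open row1); precharges=8

Answer: 8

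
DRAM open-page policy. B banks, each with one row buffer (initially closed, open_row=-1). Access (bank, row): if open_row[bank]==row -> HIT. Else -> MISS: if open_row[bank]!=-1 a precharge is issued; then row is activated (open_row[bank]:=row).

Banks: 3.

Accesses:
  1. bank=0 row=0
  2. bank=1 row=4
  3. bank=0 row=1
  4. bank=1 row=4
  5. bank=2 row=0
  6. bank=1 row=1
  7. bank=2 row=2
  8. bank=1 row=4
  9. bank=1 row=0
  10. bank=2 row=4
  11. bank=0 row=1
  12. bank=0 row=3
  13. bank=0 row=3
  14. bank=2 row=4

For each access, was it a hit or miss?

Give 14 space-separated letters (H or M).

Answer: M M M H M M M M M M H M H H

Derivation:
Acc 1: bank0 row0 -> MISS (open row0); precharges=0
Acc 2: bank1 row4 -> MISS (open row4); precharges=0
Acc 3: bank0 row1 -> MISS (open row1); precharges=1
Acc 4: bank1 row4 -> HIT
Acc 5: bank2 row0 -> MISS (open row0); precharges=1
Acc 6: bank1 row1 -> MISS (open row1); precharges=2
Acc 7: bank2 row2 -> MISS (open row2); precharges=3
Acc 8: bank1 row4 -> MISS (open row4); precharges=4
Acc 9: bank1 row0 -> MISS (open row0); precharges=5
Acc 10: bank2 row4 -> MISS (open row4); precharges=6
Acc 11: bank0 row1 -> HIT
Acc 12: bank0 row3 -> MISS (open row3); precharges=7
Acc 13: bank0 row3 -> HIT
Acc 14: bank2 row4 -> HIT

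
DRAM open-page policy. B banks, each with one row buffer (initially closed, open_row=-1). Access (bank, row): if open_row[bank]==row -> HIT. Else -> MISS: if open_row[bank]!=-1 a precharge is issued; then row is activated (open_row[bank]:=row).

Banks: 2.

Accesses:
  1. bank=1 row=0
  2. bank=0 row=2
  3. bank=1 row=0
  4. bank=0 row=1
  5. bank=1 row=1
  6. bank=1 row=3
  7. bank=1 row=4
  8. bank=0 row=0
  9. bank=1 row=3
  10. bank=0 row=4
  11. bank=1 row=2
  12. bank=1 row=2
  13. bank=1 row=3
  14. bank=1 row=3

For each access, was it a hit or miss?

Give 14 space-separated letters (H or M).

Answer: M M H M M M M M M M M H M H

Derivation:
Acc 1: bank1 row0 -> MISS (open row0); precharges=0
Acc 2: bank0 row2 -> MISS (open row2); precharges=0
Acc 3: bank1 row0 -> HIT
Acc 4: bank0 row1 -> MISS (open row1); precharges=1
Acc 5: bank1 row1 -> MISS (open row1); precharges=2
Acc 6: bank1 row3 -> MISS (open row3); precharges=3
Acc 7: bank1 row4 -> MISS (open row4); precharges=4
Acc 8: bank0 row0 -> MISS (open row0); precharges=5
Acc 9: bank1 row3 -> MISS (open row3); precharges=6
Acc 10: bank0 row4 -> MISS (open row4); precharges=7
Acc 11: bank1 row2 -> MISS (open row2); precharges=8
Acc 12: bank1 row2 -> HIT
Acc 13: bank1 row3 -> MISS (open row3); precharges=9
Acc 14: bank1 row3 -> HIT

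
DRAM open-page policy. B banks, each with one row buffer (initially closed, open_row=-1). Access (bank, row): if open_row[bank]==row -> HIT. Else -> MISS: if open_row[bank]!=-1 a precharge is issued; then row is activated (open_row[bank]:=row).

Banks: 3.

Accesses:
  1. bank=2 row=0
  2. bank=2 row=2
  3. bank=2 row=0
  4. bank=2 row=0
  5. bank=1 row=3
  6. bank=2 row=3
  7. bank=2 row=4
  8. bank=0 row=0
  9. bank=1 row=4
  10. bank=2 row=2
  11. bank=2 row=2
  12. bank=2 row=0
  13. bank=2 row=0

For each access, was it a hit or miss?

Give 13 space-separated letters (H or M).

Acc 1: bank2 row0 -> MISS (open row0); precharges=0
Acc 2: bank2 row2 -> MISS (open row2); precharges=1
Acc 3: bank2 row0 -> MISS (open row0); precharges=2
Acc 4: bank2 row0 -> HIT
Acc 5: bank1 row3 -> MISS (open row3); precharges=2
Acc 6: bank2 row3 -> MISS (open row3); precharges=3
Acc 7: bank2 row4 -> MISS (open row4); precharges=4
Acc 8: bank0 row0 -> MISS (open row0); precharges=4
Acc 9: bank1 row4 -> MISS (open row4); precharges=5
Acc 10: bank2 row2 -> MISS (open row2); precharges=6
Acc 11: bank2 row2 -> HIT
Acc 12: bank2 row0 -> MISS (open row0); precharges=7
Acc 13: bank2 row0 -> HIT

Answer: M M M H M M M M M M H M H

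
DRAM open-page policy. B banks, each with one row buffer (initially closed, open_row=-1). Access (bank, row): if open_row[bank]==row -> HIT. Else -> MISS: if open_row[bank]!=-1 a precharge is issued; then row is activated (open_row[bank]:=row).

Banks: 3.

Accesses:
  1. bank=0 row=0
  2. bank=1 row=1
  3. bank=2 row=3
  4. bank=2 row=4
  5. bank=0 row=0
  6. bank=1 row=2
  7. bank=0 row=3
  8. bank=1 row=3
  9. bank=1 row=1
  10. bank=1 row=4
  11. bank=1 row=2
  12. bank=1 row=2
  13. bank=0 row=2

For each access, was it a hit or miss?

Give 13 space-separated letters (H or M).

Answer: M M M M H M M M M M M H M

Derivation:
Acc 1: bank0 row0 -> MISS (open row0); precharges=0
Acc 2: bank1 row1 -> MISS (open row1); precharges=0
Acc 3: bank2 row3 -> MISS (open row3); precharges=0
Acc 4: bank2 row4 -> MISS (open row4); precharges=1
Acc 5: bank0 row0 -> HIT
Acc 6: bank1 row2 -> MISS (open row2); precharges=2
Acc 7: bank0 row3 -> MISS (open row3); precharges=3
Acc 8: bank1 row3 -> MISS (open row3); precharges=4
Acc 9: bank1 row1 -> MISS (open row1); precharges=5
Acc 10: bank1 row4 -> MISS (open row4); precharges=6
Acc 11: bank1 row2 -> MISS (open row2); precharges=7
Acc 12: bank1 row2 -> HIT
Acc 13: bank0 row2 -> MISS (open row2); precharges=8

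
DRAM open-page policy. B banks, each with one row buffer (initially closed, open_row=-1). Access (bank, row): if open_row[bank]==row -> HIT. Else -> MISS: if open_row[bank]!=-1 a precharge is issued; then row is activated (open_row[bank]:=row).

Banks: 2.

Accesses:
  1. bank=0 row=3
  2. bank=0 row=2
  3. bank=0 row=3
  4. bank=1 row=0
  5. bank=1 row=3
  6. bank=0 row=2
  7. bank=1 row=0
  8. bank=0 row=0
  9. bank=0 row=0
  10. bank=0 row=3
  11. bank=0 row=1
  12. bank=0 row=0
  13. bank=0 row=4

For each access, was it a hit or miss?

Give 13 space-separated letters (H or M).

Answer: M M M M M M M M H M M M M

Derivation:
Acc 1: bank0 row3 -> MISS (open row3); precharges=0
Acc 2: bank0 row2 -> MISS (open row2); precharges=1
Acc 3: bank0 row3 -> MISS (open row3); precharges=2
Acc 4: bank1 row0 -> MISS (open row0); precharges=2
Acc 5: bank1 row3 -> MISS (open row3); precharges=3
Acc 6: bank0 row2 -> MISS (open row2); precharges=4
Acc 7: bank1 row0 -> MISS (open row0); precharges=5
Acc 8: bank0 row0 -> MISS (open row0); precharges=6
Acc 9: bank0 row0 -> HIT
Acc 10: bank0 row3 -> MISS (open row3); precharges=7
Acc 11: bank0 row1 -> MISS (open row1); precharges=8
Acc 12: bank0 row0 -> MISS (open row0); precharges=9
Acc 13: bank0 row4 -> MISS (open row4); precharges=10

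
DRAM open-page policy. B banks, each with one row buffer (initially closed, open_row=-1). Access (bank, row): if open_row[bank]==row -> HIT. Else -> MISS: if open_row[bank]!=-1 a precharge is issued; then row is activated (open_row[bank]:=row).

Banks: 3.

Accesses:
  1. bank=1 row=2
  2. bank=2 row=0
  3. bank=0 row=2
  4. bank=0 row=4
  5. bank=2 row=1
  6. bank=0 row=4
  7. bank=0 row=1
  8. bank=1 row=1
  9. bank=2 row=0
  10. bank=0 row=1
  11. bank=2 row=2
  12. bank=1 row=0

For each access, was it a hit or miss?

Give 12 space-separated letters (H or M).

Acc 1: bank1 row2 -> MISS (open row2); precharges=0
Acc 2: bank2 row0 -> MISS (open row0); precharges=0
Acc 3: bank0 row2 -> MISS (open row2); precharges=0
Acc 4: bank0 row4 -> MISS (open row4); precharges=1
Acc 5: bank2 row1 -> MISS (open row1); precharges=2
Acc 6: bank0 row4 -> HIT
Acc 7: bank0 row1 -> MISS (open row1); precharges=3
Acc 8: bank1 row1 -> MISS (open row1); precharges=4
Acc 9: bank2 row0 -> MISS (open row0); precharges=5
Acc 10: bank0 row1 -> HIT
Acc 11: bank2 row2 -> MISS (open row2); precharges=6
Acc 12: bank1 row0 -> MISS (open row0); precharges=7

Answer: M M M M M H M M M H M M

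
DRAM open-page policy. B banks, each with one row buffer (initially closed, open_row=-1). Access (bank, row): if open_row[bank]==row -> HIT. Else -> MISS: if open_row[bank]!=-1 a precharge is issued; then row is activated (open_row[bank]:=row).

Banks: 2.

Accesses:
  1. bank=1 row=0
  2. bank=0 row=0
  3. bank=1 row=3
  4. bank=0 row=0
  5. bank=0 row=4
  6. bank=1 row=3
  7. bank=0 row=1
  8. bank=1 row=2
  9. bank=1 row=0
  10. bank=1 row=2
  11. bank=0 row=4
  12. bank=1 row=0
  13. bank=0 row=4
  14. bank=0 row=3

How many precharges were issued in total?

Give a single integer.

Acc 1: bank1 row0 -> MISS (open row0); precharges=0
Acc 2: bank0 row0 -> MISS (open row0); precharges=0
Acc 3: bank1 row3 -> MISS (open row3); precharges=1
Acc 4: bank0 row0 -> HIT
Acc 5: bank0 row4 -> MISS (open row4); precharges=2
Acc 6: bank1 row3 -> HIT
Acc 7: bank0 row1 -> MISS (open row1); precharges=3
Acc 8: bank1 row2 -> MISS (open row2); precharges=4
Acc 9: bank1 row0 -> MISS (open row0); precharges=5
Acc 10: bank1 row2 -> MISS (open row2); precharges=6
Acc 11: bank0 row4 -> MISS (open row4); precharges=7
Acc 12: bank1 row0 -> MISS (open row0); precharges=8
Acc 13: bank0 row4 -> HIT
Acc 14: bank0 row3 -> MISS (open row3); precharges=9

Answer: 9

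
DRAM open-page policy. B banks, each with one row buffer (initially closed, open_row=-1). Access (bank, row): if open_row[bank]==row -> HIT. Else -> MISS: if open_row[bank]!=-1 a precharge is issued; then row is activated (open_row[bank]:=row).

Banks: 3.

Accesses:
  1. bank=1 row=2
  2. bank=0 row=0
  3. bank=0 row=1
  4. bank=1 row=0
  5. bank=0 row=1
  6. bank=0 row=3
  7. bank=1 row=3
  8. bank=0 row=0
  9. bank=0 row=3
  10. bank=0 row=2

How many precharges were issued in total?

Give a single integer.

Answer: 7

Derivation:
Acc 1: bank1 row2 -> MISS (open row2); precharges=0
Acc 2: bank0 row0 -> MISS (open row0); precharges=0
Acc 3: bank0 row1 -> MISS (open row1); precharges=1
Acc 4: bank1 row0 -> MISS (open row0); precharges=2
Acc 5: bank0 row1 -> HIT
Acc 6: bank0 row3 -> MISS (open row3); precharges=3
Acc 7: bank1 row3 -> MISS (open row3); precharges=4
Acc 8: bank0 row0 -> MISS (open row0); precharges=5
Acc 9: bank0 row3 -> MISS (open row3); precharges=6
Acc 10: bank0 row2 -> MISS (open row2); precharges=7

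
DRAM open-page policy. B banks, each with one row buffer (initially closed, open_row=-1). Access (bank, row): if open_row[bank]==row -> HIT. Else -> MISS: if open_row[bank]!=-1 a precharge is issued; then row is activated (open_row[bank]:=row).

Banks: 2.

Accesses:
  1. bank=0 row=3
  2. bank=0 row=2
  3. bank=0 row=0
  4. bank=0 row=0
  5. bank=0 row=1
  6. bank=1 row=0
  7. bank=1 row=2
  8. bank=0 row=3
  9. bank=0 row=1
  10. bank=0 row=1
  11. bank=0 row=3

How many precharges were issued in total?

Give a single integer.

Answer: 7

Derivation:
Acc 1: bank0 row3 -> MISS (open row3); precharges=0
Acc 2: bank0 row2 -> MISS (open row2); precharges=1
Acc 3: bank0 row0 -> MISS (open row0); precharges=2
Acc 4: bank0 row0 -> HIT
Acc 5: bank0 row1 -> MISS (open row1); precharges=3
Acc 6: bank1 row0 -> MISS (open row0); precharges=3
Acc 7: bank1 row2 -> MISS (open row2); precharges=4
Acc 8: bank0 row3 -> MISS (open row3); precharges=5
Acc 9: bank0 row1 -> MISS (open row1); precharges=6
Acc 10: bank0 row1 -> HIT
Acc 11: bank0 row3 -> MISS (open row3); precharges=7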